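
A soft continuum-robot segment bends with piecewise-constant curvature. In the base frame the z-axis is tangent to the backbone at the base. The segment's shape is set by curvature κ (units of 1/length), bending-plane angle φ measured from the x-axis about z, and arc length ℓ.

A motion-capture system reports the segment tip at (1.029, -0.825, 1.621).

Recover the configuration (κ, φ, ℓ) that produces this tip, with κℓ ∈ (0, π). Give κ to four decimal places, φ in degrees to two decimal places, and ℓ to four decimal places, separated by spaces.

ρ = √(x²+y²) = √(1.029² + -0.825²) = 1.31889
φ = atan2(y, x) mod 360° = atan2(-0.825, 1.029) = 321.2791°
|p|² = ρ² + z² = 1.31889² + 1.621² = 4.36711
κ = 2ρ / |p|² = 2×1.31889 / 4.36711 = 0.60401
θ = 2·atan2(ρ, z) = 2·atan2(1.31889, 1.621) = 1.36599 rad
ℓ = θ/κ = 1.36599/0.60401 = 2.26153

0.6040 321.28 2.2615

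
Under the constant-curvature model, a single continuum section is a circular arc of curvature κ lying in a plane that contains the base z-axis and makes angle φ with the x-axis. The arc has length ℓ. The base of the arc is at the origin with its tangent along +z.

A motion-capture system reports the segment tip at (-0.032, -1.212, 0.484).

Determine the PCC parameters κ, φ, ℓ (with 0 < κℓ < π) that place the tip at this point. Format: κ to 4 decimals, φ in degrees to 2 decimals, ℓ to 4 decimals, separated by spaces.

ρ = √(x²+y²) = √(-0.032² + -1.212²) = 1.21242
φ = atan2(y, x) mod 360° = atan2(-1.212, -0.032) = 268.4876°
|p|² = ρ² + z² = 1.21242² + 0.484² = 1.70422
κ = 2ρ / |p|² = 2×1.21242 / 1.70422 = 1.42284
θ = 2·atan2(ρ, z) = 2·atan2(1.21242, 0.484) = 2.38196 rad
ℓ = θ/κ = 2.38196/1.42284 = 1.67408

1.4228 268.49 1.6741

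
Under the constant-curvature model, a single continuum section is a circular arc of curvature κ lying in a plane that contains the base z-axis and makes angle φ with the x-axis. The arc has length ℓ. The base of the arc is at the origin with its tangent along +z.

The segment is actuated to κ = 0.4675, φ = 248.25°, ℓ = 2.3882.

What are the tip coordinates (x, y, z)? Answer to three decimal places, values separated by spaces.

θ = κ·ℓ = 0.4675 × 2.3882 = 1.11648 rad
ρ = (1 − cos θ)/κ = (1 − 0.43884)/0.4675 = 1.20033
z = sin θ / κ = 0.89856/0.4675 = 1.92206
x = ρ cos φ = 1.20033 × cos(248.25°) = -0.44479
y = ρ sin φ = 1.20033 × sin(248.25°) = -1.11488

-0.445 -1.115 1.922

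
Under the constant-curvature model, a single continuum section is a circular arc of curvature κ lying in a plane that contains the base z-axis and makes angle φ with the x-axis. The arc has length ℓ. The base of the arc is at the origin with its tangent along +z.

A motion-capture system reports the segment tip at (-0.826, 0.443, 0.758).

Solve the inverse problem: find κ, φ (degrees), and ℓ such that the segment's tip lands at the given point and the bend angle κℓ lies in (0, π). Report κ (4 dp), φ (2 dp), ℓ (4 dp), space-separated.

1.2901 151.79 1.3810

ρ = √(x²+y²) = √(-0.826² + 0.443²) = 0.93730
φ = atan2(y, x) mod 360° = atan2(0.443, -0.826) = 151.7945°
|p|² = ρ² + z² = 0.93730² + 0.758² = 1.45309
κ = 2ρ / |p|² = 2×0.93730 / 1.45309 = 1.29007
θ = 2·atan2(ρ, z) = 2·atan2(0.93730, 0.758) = 1.78154 rad
ℓ = θ/κ = 1.78154/1.29007 = 1.38096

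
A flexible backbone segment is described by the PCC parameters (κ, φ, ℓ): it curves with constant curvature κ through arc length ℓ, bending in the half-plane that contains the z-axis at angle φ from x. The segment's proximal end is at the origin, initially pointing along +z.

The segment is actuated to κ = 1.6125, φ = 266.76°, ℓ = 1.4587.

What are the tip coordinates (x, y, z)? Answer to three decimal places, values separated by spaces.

θ = κ·ℓ = 1.6125 × 1.4587 = 2.35215 rad
ρ = (1 − cos θ)/κ = (1 − -0.70424)/1.6125 = 1.05690
z = sin θ / κ = 0.70996/1.6125 = 0.44028
x = ρ cos φ = 1.05690 × cos(266.76°) = -0.05973
y = ρ sin φ = 1.05690 × sin(266.76°) = -1.05521

-0.060 -1.055 0.440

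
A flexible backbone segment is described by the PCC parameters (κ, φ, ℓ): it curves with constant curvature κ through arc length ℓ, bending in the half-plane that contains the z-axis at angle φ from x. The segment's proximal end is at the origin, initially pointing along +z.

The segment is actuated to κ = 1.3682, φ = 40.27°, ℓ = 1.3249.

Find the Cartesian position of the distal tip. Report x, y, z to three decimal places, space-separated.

θ = κ·ℓ = 1.3682 × 1.3249 = 1.81273 rad
ρ = (1 − cos θ)/κ = (1 − -0.23958)/1.3682 = 0.90599
z = sin θ / κ = 0.97088/1.3682 = 0.70960
x = ρ cos φ = 0.90599 × cos(40.27°) = 0.69128
y = ρ sin φ = 0.90599 × sin(40.27°) = 0.58562

0.691 0.586 0.710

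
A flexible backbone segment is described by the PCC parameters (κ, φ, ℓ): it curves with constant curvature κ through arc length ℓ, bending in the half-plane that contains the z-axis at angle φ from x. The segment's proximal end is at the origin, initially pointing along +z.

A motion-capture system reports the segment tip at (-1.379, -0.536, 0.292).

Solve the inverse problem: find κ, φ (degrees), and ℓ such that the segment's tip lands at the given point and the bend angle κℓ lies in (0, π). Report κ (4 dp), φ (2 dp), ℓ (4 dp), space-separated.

1.3011 201.24 2.1150

ρ = √(x²+y²) = √(-1.379² + -0.536²) = 1.47951
φ = atan2(y, x) mod 360° = atan2(-0.536, -1.379) = 201.2405°
|p|² = ρ² + z² = 1.47951² + 0.292² = 2.27420
κ = 2ρ / |p|² = 2×1.47951 / 2.27420 = 1.30112
θ = 2·atan2(ρ, z) = 2·atan2(1.47951, 0.292) = 2.75187 rad
ℓ = θ/κ = 2.75187/1.30112 = 2.11500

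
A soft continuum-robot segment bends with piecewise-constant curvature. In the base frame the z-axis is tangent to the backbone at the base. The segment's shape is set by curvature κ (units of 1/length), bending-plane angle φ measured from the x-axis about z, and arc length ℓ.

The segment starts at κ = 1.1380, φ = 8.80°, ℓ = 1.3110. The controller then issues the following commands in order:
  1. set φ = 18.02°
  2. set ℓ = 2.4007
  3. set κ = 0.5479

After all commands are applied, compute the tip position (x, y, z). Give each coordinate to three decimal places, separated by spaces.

1.297 0.422 1.766

initial: κ=1.1380, φ=8.80°, ℓ=1.3110
cmd 1: set φ=18.02° → (κ,φ,ℓ)=(1.1380,18.02°,1.3110) → tip=(0.7698,0.2504,0.8760)
cmd 2: set ℓ=2.4007 → (κ,φ,ℓ)=(1.1380,18.02°,2.4007) → tip=(1.6021,0.5212,0.3499)
cmd 3: set κ=0.5479 → (κ,φ,ℓ)=(0.5479,18.02°,2.4007) → tip=(1.2971,0.4219,1.7659)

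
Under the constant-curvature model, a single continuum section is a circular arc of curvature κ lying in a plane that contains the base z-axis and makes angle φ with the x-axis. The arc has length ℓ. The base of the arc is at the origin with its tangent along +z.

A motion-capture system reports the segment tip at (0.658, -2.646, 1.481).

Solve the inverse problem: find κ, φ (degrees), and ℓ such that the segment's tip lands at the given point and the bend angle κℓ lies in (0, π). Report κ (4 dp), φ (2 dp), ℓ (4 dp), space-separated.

ρ = √(x²+y²) = √(0.658² + -2.646²) = 2.72659
φ = atan2(y, x) mod 360° = atan2(-2.646, 0.658) = 283.9649°
|p|² = ρ² + z² = 2.72659² + 1.481² = 9.62764
κ = 2ρ / |p|² = 2×2.72659 / 9.62764 = 0.56641
θ = 2·atan2(ρ, z) = 2·atan2(2.72659, 1.481) = 2.14642 rad
ℓ = θ/κ = 2.14642/0.56641 = 3.78954

0.5664 283.96 3.7895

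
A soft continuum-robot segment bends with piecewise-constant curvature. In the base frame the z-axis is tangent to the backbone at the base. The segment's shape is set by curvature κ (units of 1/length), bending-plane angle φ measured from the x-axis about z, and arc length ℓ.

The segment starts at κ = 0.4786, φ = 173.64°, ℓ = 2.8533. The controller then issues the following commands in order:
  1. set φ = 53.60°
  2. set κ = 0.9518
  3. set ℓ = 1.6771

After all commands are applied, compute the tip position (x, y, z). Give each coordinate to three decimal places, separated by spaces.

initial: κ=0.4786, φ=173.64°, ℓ=2.8533
cmd 1: set φ=53.60° → (κ,φ,ℓ)=(0.4786,53.60°,2.8533) → tip=(0.9873,1.3391,2.0456)
cmd 2: set κ=0.9518 → (κ,φ,ℓ)=(0.9518,53.60°,2.8533) → tip=(1.1913,1.6158,0.4340)
cmd 3: set ℓ=1.6771 → (κ,φ,ℓ)=(0.9518,53.60°,1.6771) → tip=(0.6393,0.8672,1.0503)

0.639 0.867 1.050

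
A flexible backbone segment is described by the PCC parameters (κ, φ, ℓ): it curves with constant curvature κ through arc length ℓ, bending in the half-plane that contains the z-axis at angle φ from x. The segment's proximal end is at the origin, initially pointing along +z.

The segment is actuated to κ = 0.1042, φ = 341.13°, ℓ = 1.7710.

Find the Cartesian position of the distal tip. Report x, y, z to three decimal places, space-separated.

0.154 -0.053 1.761

θ = κ·ℓ = 0.1042 × 1.7710 = 0.18454 rad
ρ = (1 − cos θ)/κ = (1 − 0.98302)/0.1042 = 0.16295
z = sin θ / κ = 0.18349/0.1042 = 1.76097
x = ρ cos φ = 0.16295 × cos(341.13°) = 0.15419
y = ρ sin φ = 0.16295 × sin(341.13°) = -0.05270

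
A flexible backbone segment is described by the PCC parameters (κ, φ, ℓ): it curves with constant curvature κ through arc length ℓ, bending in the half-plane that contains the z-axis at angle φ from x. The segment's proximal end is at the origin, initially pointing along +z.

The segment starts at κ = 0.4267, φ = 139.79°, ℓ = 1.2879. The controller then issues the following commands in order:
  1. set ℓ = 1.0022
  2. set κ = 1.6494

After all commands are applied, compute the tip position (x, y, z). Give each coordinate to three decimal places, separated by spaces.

initial: κ=0.4267, φ=139.79°, ℓ=1.2879
cmd 1: set ℓ=1.0022 → (κ,φ,ℓ)=(0.4267,139.79°,1.0022) → tip=(-0.1612,0.1362,0.9719)
cmd 2: set κ=1.6494 → (κ,φ,ℓ)=(1.6494,139.79°,1.0022) → tip=(-0.5010,0.4236,0.6042)

-0.501 0.424 0.604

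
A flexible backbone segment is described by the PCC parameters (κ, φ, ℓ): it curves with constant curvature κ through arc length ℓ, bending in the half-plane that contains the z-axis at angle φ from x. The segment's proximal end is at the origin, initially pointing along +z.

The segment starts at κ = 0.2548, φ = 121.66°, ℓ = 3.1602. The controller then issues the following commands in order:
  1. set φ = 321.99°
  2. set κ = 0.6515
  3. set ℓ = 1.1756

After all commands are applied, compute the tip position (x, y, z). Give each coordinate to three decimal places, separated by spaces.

0.338 -0.264 1.064

initial: κ=0.2548, φ=121.66°, ℓ=3.1602
cmd 1: set φ=321.99° → (κ,φ,ℓ)=(0.2548,321.99°,3.1602) → tip=(0.9495,-0.7421,2.8296)
cmd 2: set κ=0.6515 → (κ,φ,ℓ)=(0.6515,321.99°,3.1602) → tip=(1.7765,-1.3884,1.3557)
cmd 3: set ℓ=1.1756 → (κ,φ,ℓ)=(0.6515,321.99°,1.1756) → tip=(0.3377,-0.2639,1.0640)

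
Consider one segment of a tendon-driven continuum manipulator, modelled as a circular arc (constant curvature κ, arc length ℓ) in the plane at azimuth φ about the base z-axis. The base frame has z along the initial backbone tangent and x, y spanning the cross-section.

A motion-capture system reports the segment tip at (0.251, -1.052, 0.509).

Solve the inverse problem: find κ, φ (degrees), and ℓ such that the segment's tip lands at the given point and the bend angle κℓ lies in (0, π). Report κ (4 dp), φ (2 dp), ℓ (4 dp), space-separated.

ρ = √(x²+y²) = √(0.251² + -1.052²) = 1.08153
φ = atan2(y, x) mod 360° = atan2(-1.052, 0.251) = 283.4195°
|p|² = ρ² + z² = 1.08153² + 0.509² = 1.42879
κ = 2ρ / |p|² = 2×1.08153 / 1.42879 = 1.51391
θ = 2·atan2(ρ, z) = 2·atan2(1.08153, 0.509) = 2.26184 rad
ℓ = θ/κ = 2.26184/1.51391 = 1.49403

1.5139 283.42 1.4940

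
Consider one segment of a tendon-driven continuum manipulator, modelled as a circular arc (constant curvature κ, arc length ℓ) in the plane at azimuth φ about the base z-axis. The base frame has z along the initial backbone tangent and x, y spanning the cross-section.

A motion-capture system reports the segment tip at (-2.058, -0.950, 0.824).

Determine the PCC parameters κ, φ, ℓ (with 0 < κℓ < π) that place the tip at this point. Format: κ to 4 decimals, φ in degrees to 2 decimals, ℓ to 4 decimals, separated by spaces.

0.7794 204.78 3.1362

ρ = √(x²+y²) = √(-2.058² + -0.950²) = 2.26669
φ = atan2(y, x) mod 360° = atan2(-0.950, -2.058) = 204.7787°
|p|² = ρ² + z² = 2.26669² + 0.824² = 5.81684
κ = 2ρ / |p|² = 2×2.26669 / 5.81684 = 0.77935
θ = 2·atan2(ρ, z) = 2·atan2(2.26669, 0.824) = 2.44424 rad
ℓ = θ/κ = 2.44424/0.77935 = 3.13625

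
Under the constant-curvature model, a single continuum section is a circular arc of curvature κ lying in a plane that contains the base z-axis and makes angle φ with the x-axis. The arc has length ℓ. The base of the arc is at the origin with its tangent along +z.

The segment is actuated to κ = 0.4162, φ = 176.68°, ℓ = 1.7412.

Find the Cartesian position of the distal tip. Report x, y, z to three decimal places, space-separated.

-0.603 0.035 1.593

θ = κ·ℓ = 0.4162 × 1.7412 = 0.72469 rad
ρ = (1 − cos θ)/κ = (1 − 0.74871)/0.4162 = 0.60378
z = sin θ / κ = 0.66290/0.4162 = 1.59275
x = ρ cos φ = 0.60378 × cos(176.68°) = -0.60277
y = ρ sin φ = 0.60378 × sin(176.68°) = 0.03497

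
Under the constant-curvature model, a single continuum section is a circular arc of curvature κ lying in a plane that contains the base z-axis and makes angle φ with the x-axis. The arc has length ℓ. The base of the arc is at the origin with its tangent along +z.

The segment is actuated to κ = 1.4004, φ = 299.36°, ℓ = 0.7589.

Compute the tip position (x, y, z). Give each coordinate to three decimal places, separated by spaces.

0.180 -0.320 0.624

θ = κ·ℓ = 1.4004 × 0.7589 = 1.06276 rad
ρ = (1 − cos θ)/κ = (1 − 0.48646)/1.4004 = 0.36671
z = sin θ / κ = 0.87370/1.4004 = 0.62390
x = ρ cos φ = 0.36671 × cos(299.36°) = 0.17980
y = ρ sin φ = 0.36671 × sin(299.36°) = -0.31961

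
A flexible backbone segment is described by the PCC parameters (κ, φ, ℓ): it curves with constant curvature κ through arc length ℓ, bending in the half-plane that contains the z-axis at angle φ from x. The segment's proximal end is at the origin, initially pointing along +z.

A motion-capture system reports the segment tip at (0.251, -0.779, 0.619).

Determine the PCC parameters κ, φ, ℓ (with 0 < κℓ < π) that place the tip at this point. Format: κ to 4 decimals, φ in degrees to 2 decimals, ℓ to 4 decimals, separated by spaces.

ρ = √(x²+y²) = √(0.251² + -0.779²) = 0.81844
φ = atan2(y, x) mod 360° = atan2(-0.779, 0.251) = 287.8594°
|p|² = ρ² + z² = 0.81844² + 0.619² = 1.05300
κ = 2ρ / |p|² = 2×0.81844 / 1.05300 = 1.55449
θ = 2·atan2(ρ, z) = 2·atan2(0.81844, 0.619) = 1.84653 rad
ℓ = θ/κ = 1.84653/1.55449 = 1.18787

1.5545 287.86 1.1879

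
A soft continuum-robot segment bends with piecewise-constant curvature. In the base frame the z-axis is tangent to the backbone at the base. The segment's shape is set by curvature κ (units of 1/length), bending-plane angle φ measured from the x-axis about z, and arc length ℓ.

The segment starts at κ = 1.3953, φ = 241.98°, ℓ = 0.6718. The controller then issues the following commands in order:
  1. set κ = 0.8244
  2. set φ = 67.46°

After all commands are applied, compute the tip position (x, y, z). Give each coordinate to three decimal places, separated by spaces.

0.070 0.167 0.638

initial: κ=1.3953, φ=241.98°, ℓ=0.6718
cmd 1: set κ=0.8244 → (κ,φ,ℓ)=(0.8244,241.98°,0.6718) → tip=(-0.0852,-0.1601,0.6380)
cmd 2: set φ=67.46° → (κ,φ,ℓ)=(0.8244,67.46°,0.6718) → tip=(0.0695,0.1675,0.6380)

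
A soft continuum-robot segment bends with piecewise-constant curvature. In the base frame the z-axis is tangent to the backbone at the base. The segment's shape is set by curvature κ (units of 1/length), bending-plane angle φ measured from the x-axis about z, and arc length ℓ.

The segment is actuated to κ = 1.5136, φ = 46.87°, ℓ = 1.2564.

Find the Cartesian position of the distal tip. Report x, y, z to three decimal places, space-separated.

θ = κ·ℓ = 1.5136 × 1.2564 = 1.90169 rad
ρ = (1 − cos θ)/κ = (1 − -0.32489)/1.5136 = 0.87532
z = sin θ / κ = 0.94575/1.5136 = 0.62484
x = ρ cos φ = 0.87532 × cos(46.87°) = 0.59842
y = ρ sin φ = 0.87532 × sin(46.87°) = 0.63881

0.598 0.639 0.625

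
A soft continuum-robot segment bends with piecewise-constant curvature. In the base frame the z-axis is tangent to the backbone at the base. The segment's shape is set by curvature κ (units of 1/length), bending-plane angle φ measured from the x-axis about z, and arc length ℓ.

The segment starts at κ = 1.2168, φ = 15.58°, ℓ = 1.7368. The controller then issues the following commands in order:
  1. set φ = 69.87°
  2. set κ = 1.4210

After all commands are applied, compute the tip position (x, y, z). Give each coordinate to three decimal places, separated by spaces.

initial: κ=1.2168, φ=15.58°, ℓ=1.7368
cmd 1: set φ=69.87° → (κ,φ,ℓ)=(1.2168,69.87°,1.7368) → tip=(0.4289,1.1700,0.7038)
cmd 2: set κ=1.4210 → (κ,φ,ℓ)=(1.4210,69.87°,1.7368) → tip=(0.4315,1.1772,0.4390)

0.431 1.177 0.439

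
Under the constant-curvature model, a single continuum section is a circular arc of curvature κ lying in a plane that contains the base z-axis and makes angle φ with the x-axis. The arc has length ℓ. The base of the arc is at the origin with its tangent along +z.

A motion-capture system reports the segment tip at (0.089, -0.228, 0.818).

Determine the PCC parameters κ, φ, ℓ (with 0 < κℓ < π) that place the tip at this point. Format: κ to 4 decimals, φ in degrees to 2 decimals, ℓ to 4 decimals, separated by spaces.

ρ = √(x²+y²) = √(0.089² + -0.228²) = 0.24475
φ = atan2(y, x) mod 360° = atan2(-0.228, 0.089) = 291.3232°
|p|² = ρ² + z² = 0.24475² + 0.818² = 0.72903
κ = 2ρ / |p|² = 2×0.24475 / 0.72903 = 0.67145
θ = 2·atan2(ρ, z) = 2·atan2(0.24475, 0.818) = 0.58147 rad
ℓ = θ/κ = 0.58147/0.67145 = 0.86598

0.6715 291.32 0.8660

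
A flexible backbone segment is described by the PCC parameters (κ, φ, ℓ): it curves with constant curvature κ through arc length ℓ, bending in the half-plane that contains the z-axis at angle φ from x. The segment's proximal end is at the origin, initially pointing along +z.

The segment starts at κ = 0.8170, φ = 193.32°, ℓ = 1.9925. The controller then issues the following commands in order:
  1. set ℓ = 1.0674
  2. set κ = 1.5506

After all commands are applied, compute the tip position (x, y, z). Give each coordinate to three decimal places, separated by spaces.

-0.680 -0.161 0.643

initial: κ=0.8170, φ=193.32°, ℓ=1.9925
cmd 1: set ℓ=1.0674 → (κ,φ,ℓ)=(0.8170,193.32°,1.0674) → tip=(-0.4249,-0.1006,0.9372)
cmd 2: set κ=1.5506 → (κ,φ,ℓ)=(1.5506,193.32°,1.0674) → tip=(-0.6804,-0.1611,0.6426)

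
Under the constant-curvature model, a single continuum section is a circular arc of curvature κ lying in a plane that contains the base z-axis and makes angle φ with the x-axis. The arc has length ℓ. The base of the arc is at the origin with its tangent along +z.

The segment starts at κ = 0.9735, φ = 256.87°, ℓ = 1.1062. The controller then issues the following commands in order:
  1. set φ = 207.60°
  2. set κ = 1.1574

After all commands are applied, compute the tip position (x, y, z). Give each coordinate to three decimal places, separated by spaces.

initial: κ=0.9735, φ=256.87°, ℓ=1.1062
cmd 1: set φ=207.60° → (κ,φ,ℓ)=(0.9735,207.60°,1.1062) → tip=(-0.4788,-0.2503,0.9045)
cmd 2: set κ=1.1574 → (κ,φ,ℓ)=(1.1574,207.60°,1.1062) → tip=(-0.5464,-0.2856,0.8278)

-0.546 -0.286 0.828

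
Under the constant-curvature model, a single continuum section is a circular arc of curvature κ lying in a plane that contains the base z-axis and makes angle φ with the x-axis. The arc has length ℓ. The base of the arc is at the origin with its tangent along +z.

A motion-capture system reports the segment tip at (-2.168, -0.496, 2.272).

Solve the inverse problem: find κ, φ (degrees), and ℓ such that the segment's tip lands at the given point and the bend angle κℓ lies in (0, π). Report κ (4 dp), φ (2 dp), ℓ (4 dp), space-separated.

ρ = √(x²+y²) = √(-2.168² + -0.496²) = 2.22401
φ = atan2(y, x) mod 360° = atan2(-0.496, -2.168) = 192.8865°
|p|² = ρ² + z² = 2.22401² + 2.272² = 10.10822
κ = 2ρ / |p|² = 2×2.22401 / 10.10822 = 0.44004
θ = 2·atan2(ρ, z) = 2·atan2(2.22401, 2.272) = 1.54945 rad
ℓ = θ/κ = 1.54945/0.44004 = 3.52116

0.4400 192.89 3.5212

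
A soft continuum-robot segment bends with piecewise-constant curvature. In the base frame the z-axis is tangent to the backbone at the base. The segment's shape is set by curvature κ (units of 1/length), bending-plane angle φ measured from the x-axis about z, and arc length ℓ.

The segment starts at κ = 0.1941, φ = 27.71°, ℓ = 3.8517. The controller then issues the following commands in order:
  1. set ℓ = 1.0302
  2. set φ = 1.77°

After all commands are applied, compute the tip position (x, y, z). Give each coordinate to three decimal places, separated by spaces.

initial: κ=0.1941, φ=27.71°, ℓ=3.8517
cmd 1: set ℓ=1.0302 → (κ,φ,ℓ)=(0.1941,27.71°,1.0302) → tip=(0.0909,0.0477,1.0233)
cmd 2: set φ=1.77° → (κ,φ,ℓ)=(0.1941,1.77°,1.0302) → tip=(0.1026,0.0032,1.0233)

0.103 0.003 1.023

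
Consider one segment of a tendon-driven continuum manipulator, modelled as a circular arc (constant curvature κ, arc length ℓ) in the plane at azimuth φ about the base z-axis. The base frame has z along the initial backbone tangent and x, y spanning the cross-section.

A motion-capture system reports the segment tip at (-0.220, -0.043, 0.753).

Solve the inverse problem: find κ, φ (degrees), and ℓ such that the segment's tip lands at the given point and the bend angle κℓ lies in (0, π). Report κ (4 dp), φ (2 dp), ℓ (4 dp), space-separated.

0.7263 191.06 0.7967

ρ = √(x²+y²) = √(-0.220² + -0.043²) = 0.22416
φ = atan2(y, x) mod 360° = atan2(-0.043, -0.220) = 191.0593°
|p|² = ρ² + z² = 0.22416² + 0.753² = 0.61726
κ = 2ρ / |p|² = 2×0.22416 / 0.61726 = 0.72632
θ = 2·atan2(ρ, z) = 2·atan2(0.22416, 0.753) = 0.57868 rad
ℓ = θ/κ = 0.57868/0.72632 = 0.79673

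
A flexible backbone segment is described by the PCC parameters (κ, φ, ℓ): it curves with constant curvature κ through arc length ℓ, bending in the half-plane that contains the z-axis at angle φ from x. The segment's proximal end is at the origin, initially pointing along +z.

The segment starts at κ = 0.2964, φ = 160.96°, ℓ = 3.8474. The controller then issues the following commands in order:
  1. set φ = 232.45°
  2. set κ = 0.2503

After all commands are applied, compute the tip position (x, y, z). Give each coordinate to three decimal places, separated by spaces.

-1.044 -1.359 3.280

initial: κ=0.2964, φ=160.96°, ℓ=3.8474
cmd 1: set φ=232.45° → (κ,φ,ℓ)=(0.2964,232.45°,3.8474) → tip=(-1.1982,-1.5587,3.0661)
cmd 2: set κ=0.2503 → (κ,φ,ℓ)=(0.2503,232.45°,3.8474) → tip=(-1.0444,-1.3587,3.2797)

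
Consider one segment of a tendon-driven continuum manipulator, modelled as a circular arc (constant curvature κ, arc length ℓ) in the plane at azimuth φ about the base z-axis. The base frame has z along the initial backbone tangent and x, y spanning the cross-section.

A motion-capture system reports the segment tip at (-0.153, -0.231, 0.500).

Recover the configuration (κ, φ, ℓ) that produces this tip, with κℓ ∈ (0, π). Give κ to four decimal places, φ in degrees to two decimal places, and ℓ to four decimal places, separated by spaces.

ρ = √(x²+y²) = √(-0.153² + -0.231²) = 0.27707
φ = atan2(y, x) mod 360° = atan2(-0.231, -0.153) = 236.4820°
|p|² = ρ² + z² = 0.27707² + 0.500² = 0.32677
κ = 2ρ / |p|² = 2×0.27707 / 0.32677 = 1.69583
θ = 2·atan2(ρ, z) = 2·atan2(0.27707, 0.500) = 1.01204 rad
ℓ = θ/κ = 1.01204/1.69583 = 0.59678

1.6958 236.48 0.5968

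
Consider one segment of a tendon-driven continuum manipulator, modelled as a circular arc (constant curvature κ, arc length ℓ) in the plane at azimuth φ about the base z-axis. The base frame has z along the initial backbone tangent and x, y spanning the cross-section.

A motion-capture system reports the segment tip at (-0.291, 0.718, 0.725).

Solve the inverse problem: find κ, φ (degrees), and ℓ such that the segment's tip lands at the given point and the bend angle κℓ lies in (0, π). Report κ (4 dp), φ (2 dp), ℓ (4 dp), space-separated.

1.3763 112.06 1.1895

ρ = √(x²+y²) = √(-0.291² + 0.718²) = 0.77473
φ = atan2(y, x) mod 360° = atan2(0.718, -0.291) = 112.0623°
|p|² = ρ² + z² = 0.77473² + 0.725² = 1.12583
κ = 2ρ / |p|² = 2×0.77473 / 1.12583 = 1.37628
θ = 2·atan2(ρ, z) = 2·atan2(0.77473, 0.725) = 1.63709 rad
ℓ = θ/κ = 1.63709/1.37628 = 1.18950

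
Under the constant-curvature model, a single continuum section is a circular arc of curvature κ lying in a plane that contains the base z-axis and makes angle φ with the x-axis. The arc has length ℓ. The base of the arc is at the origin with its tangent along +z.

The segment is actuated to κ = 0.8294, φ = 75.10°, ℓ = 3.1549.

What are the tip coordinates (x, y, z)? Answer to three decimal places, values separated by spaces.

θ = κ·ℓ = 0.8294 × 3.1549 = 2.61667 rad
ρ = (1 − cos θ)/κ = (1 − -0.86536)/0.8294 = 2.24905
z = sin θ / κ = 0.50114/0.8294 = 0.60422
x = ρ cos φ = 2.24905 × cos(75.10°) = 0.57831
y = ρ sin φ = 2.24905 × sin(75.10°) = 2.17343

0.578 2.173 0.604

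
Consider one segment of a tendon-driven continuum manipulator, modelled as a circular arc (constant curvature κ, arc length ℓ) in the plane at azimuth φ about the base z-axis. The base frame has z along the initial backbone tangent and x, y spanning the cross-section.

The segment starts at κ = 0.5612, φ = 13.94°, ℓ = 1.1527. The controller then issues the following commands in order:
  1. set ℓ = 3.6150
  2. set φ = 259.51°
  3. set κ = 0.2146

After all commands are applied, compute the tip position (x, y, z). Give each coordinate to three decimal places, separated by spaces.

initial: κ=0.5612, φ=13.94°, ℓ=1.1527
cmd 1: set ℓ=3.6150 → (κ,φ,ℓ)=(0.5612,13.94°,3.6150) → tip=(2.4940,0.6190,1.5983)
cmd 2: set φ=259.51° → (κ,φ,ℓ)=(0.5612,259.51°,3.6150) → tip=(-0.4678,-2.5267,1.5983)
cmd 3: set κ=0.2146 → (κ,φ,ℓ)=(0.2146,259.51°,3.6150) → tip=(-0.2427,-1.3110,3.2632)

-0.243 -1.311 3.263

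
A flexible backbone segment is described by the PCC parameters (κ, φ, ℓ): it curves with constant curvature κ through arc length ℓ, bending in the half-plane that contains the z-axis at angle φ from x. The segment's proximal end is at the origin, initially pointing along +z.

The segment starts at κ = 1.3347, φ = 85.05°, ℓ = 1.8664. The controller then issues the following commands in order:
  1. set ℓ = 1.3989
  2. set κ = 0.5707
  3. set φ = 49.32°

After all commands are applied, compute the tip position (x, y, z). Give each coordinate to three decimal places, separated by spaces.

initial: κ=1.3347, φ=85.05°, ℓ=1.8664
cmd 1: set ℓ=1.3989 → (κ,φ,ℓ)=(1.3347,85.05°,1.3989) → tip=(0.0835,0.9644,0.7166)
cmd 2: set κ=0.5707 → (κ,φ,ℓ)=(0.5707,85.05°,1.3989) → tip=(0.0457,0.5274,1.2550)
cmd 3: set φ=49.32° → (κ,φ,ℓ)=(0.5707,49.32°,1.3989) → tip=(0.3451,0.4015,1.2550)

0.345 0.401 1.255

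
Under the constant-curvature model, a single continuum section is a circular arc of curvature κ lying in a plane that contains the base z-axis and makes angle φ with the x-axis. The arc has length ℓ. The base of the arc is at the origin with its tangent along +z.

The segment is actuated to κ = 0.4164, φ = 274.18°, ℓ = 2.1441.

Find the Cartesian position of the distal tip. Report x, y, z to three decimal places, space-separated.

θ = κ·ℓ = 0.4164 × 2.1441 = 0.89280 rad
ρ = (1 − cos θ)/κ = (1 − 0.62723)/0.4164 = 0.89522
z = sin θ / κ = 0.77883/0.4164 = 1.87040
x = ρ cos φ = 0.89522 × cos(274.18°) = 0.06525
y = ρ sin φ = 0.89522 × sin(274.18°) = -0.89284

0.065 -0.893 1.870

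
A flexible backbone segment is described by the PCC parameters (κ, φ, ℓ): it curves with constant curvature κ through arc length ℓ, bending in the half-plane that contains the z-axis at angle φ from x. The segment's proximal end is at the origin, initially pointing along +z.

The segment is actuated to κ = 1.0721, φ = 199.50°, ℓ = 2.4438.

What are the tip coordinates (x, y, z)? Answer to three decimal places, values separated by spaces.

θ = κ·ℓ = 1.0721 × 2.4438 = 2.62000 rad
ρ = (1 − cos θ)/κ = (1 − -0.86703)/1.0721 = 1.74147
z = sin θ / κ = 0.49826/1.0721 = 0.46475
x = ρ cos φ = 1.74147 × cos(199.50°) = -1.64158
y = ρ sin φ = 1.74147 × sin(199.50°) = -0.58131

-1.642 -0.581 0.465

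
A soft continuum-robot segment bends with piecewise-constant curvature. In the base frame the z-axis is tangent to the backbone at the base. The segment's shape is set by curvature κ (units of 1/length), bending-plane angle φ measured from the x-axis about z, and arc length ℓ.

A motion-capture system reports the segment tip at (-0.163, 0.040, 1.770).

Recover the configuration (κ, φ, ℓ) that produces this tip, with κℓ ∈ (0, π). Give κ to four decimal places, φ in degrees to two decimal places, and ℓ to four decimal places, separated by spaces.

ρ = √(x²+y²) = √(-0.163² + 0.040²) = 0.16784
φ = atan2(y, x) mod 360° = atan2(0.040, -0.163) = 166.2121°
|p|² = ρ² + z² = 0.16784² + 1.770² = 3.16107
κ = 2ρ / |p|² = 2×0.16784 / 3.16107 = 0.10619
θ = 2·atan2(ρ, z) = 2·atan2(0.16784, 1.770) = 0.18908 rad
ℓ = θ/κ = 0.18908/0.10619 = 1.78059

0.1062 166.21 1.7806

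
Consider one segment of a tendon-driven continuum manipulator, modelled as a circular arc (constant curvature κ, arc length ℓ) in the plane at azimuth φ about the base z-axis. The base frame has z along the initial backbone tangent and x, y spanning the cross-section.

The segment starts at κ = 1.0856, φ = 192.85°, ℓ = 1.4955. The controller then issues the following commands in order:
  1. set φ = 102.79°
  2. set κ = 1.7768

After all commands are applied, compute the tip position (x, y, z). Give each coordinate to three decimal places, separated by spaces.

initial: κ=1.0856, φ=192.85°, ℓ=1.4955
cmd 1: set φ=102.79° → (κ,φ,ℓ)=(1.0856,102.79°,1.4955) → tip=(-0.2147,0.9456,0.9199)
cmd 2: set κ=1.7768 → (κ,φ,ℓ)=(1.7768,102.79°,1.4955) → tip=(-0.2349,1.0346,0.2621)

-0.235 1.035 0.262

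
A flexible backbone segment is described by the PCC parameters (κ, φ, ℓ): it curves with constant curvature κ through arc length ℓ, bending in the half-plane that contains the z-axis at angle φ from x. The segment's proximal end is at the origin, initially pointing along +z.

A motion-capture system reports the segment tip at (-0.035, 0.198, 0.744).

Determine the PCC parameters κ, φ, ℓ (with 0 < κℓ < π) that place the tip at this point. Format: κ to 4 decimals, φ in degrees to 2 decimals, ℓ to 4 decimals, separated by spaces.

0.6770 100.02 0.7797

ρ = √(x²+y²) = √(-0.035² + 0.198²) = 0.20107
φ = atan2(y, x) mod 360° = atan2(0.198, -0.035) = 100.0245°
|p|² = ρ² + z² = 0.20107² + 0.744² = 0.59397
κ = 2ρ / |p|² = 2×0.20107 / 0.59397 = 0.67704
θ = 2·atan2(ρ, z) = 2·atan2(0.20107, 0.744) = 0.52790 rad
ℓ = θ/κ = 0.52790/0.67704 = 0.77971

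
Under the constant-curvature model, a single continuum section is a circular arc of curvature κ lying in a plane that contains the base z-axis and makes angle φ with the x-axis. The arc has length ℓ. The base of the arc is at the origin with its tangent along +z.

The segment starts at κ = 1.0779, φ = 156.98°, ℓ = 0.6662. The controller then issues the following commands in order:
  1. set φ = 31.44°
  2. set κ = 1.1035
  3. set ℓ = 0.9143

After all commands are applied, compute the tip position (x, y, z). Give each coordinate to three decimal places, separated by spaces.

initial: κ=1.0779, φ=156.98°, ℓ=0.6662
cmd 1: set φ=31.44° → (κ,φ,ℓ)=(1.0779,31.44°,0.6662) → tip=(0.1955,0.1195,0.6104)
cmd 2: set κ=1.1035 → (κ,φ,ℓ)=(1.1035,31.44°,0.6662) → tip=(0.1997,0.1221,0.6078)
cmd 3: set ℓ=0.9143 → (κ,φ,ℓ)=(1.1035,31.44°,0.9143) → tip=(0.3612,0.2209,0.7669)

0.361 0.221 0.767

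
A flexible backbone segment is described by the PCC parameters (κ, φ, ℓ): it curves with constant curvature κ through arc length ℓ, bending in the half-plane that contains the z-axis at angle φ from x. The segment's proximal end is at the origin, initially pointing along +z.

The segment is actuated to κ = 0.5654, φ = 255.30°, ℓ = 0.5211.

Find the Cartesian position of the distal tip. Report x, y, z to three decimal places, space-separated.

θ = κ·ℓ = 0.5654 × 0.5211 = 0.29463 rad
ρ = (1 − cos θ)/κ = (1 − 0.95691)/0.5654 = 0.07621
z = sin θ / κ = 0.29039/0.5654 = 0.51359
x = ρ cos φ = 0.07621 × cos(255.30°) = -0.01934
y = ρ sin φ = 0.07621 × sin(255.30°) = -0.07372

-0.019 -0.074 0.514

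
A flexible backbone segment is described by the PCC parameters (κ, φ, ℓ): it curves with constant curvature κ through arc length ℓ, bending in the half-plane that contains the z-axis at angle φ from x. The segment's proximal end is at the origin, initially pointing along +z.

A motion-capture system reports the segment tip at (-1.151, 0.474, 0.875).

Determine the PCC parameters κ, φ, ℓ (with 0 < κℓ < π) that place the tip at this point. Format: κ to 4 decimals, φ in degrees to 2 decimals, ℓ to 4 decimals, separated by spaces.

ρ = √(x²+y²) = √(-1.151² + 0.474²) = 1.24478
φ = atan2(y, x) mod 360° = atan2(0.474, -1.151) = 157.6174°
|p|² = ρ² + z² = 1.24478² + 0.875² = 2.31510
κ = 2ρ / |p|² = 2×1.24478 / 2.31510 = 1.07536
θ = 2·atan2(ρ, z) = 2·atan2(1.24478, 0.875) = 1.91621 rad
ℓ = θ/κ = 1.91621/1.07536 = 1.78193

1.0754 157.62 1.7819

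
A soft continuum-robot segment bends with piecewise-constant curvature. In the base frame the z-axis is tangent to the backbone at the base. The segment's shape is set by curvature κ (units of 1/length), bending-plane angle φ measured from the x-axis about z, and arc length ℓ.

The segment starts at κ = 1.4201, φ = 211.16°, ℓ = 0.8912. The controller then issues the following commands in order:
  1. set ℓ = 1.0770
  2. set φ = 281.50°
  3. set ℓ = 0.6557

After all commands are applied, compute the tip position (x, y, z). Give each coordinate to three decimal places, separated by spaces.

initial: κ=1.4201, φ=211.16°, ℓ=0.8912
cmd 1: set ℓ=1.0770 → (κ,φ,ℓ)=(1.4201,211.16°,1.0770) → tip=(-0.5777,-0.3493,0.7036)
cmd 2: set φ=281.50° → (κ,φ,ℓ)=(1.4201,281.50°,1.0770) → tip=(0.1346,-0.6615,0.7036)
cmd 3: set ℓ=0.6557 → (κ,φ,ℓ)=(1.4201,281.50°,0.6557) → tip=(0.0566,-0.2782,0.5650)

0.057 -0.278 0.565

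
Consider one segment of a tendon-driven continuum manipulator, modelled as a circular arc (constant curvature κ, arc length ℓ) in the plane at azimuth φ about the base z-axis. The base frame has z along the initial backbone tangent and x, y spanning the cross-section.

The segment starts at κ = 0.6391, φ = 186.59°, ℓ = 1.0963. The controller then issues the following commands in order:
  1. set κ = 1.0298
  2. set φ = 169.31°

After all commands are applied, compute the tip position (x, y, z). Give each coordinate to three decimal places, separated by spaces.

initial: κ=0.6391, φ=186.59°, ℓ=1.0963
cmd 1: set κ=1.0298 → (κ,φ,ℓ)=(1.0298,186.59°,1.0963) → tip=(-0.5522,-0.0638,0.8778)
cmd 2: set φ=169.31° → (κ,φ,ℓ)=(1.0298,169.31°,1.0963) → tip=(-0.5462,0.1031,0.8778)

-0.546 0.103 0.878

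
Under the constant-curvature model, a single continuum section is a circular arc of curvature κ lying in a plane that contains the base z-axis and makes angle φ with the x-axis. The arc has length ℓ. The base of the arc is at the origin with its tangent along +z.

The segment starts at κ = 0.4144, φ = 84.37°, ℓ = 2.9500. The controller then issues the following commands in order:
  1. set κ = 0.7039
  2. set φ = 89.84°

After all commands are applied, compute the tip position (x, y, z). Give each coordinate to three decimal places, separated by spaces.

initial: κ=0.4144, φ=84.37°, ℓ=2.9500
cmd 1: set κ=0.7039 → (κ,φ,ℓ)=(0.7039,84.37°,2.9500) → tip=(0.2069,2.0987,1.2428)
cmd 2: set φ=89.84° → (κ,φ,ℓ)=(0.7039,89.84°,2.9500) → tip=(0.0059,2.1089,1.2428)

0.006 2.109 1.243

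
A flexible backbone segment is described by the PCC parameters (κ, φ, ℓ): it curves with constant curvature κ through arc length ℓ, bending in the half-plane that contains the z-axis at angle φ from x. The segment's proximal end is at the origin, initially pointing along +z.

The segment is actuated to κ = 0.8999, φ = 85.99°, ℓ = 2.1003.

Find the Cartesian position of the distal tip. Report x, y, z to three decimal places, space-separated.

θ = κ·ℓ = 0.8999 × 2.1003 = 1.89006 rad
ρ = (1 − cos θ)/κ = (1 − -0.31387)/0.8999 = 1.46002
z = sin θ / κ = 0.94947/0.8999 = 1.05508
x = ρ cos φ = 1.46002 × cos(85.99°) = 0.10210
y = ρ sin φ = 1.46002 × sin(85.99°) = 1.45644

0.102 1.456 1.055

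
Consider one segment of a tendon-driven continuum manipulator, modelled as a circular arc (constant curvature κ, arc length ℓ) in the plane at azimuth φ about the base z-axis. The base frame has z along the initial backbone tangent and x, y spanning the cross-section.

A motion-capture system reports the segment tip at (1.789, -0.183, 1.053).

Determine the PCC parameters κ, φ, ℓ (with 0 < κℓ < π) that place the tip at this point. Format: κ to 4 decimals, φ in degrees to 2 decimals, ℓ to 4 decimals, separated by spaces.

0.8282 354.16 2.5141

ρ = √(x²+y²) = √(1.789² + -0.183²) = 1.79834
φ = atan2(y, x) mod 360° = atan2(-0.183, 1.789) = 354.1594°
|p|² = ρ² + z² = 1.79834² + 1.053² = 4.34282
κ = 2ρ / |p|² = 2×1.79834 / 4.34282 = 0.82819
θ = 2·atan2(ρ, z) = 2·atan2(1.79834, 1.053) = 2.08215 rad
ℓ = θ/κ = 2.08215/0.82819 = 2.51411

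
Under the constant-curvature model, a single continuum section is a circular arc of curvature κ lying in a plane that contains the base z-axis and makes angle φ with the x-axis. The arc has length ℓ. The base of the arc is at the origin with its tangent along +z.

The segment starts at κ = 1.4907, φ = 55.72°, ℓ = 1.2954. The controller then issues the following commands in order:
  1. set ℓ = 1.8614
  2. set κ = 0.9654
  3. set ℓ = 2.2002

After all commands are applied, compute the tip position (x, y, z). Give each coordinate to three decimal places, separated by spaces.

initial: κ=1.4907, φ=55.72°, ℓ=1.2954
cmd 1: set ℓ=1.8614 → (κ,φ,ℓ)=(1.4907,55.72°,1.8614) → tip=(0.7305,1.0717,0.2406)
cmd 2: set κ=0.9654 → (κ,φ,ℓ)=(0.9654,55.72°,1.8614) → tip=(0.7143,1.0479,1.0095)
cmd 3: set ℓ=2.2002 → (κ,φ,ℓ)=(0.9654,55.72°,2.2002) → tip=(0.8900,1.3057,0.8813)

0.890 1.306 0.881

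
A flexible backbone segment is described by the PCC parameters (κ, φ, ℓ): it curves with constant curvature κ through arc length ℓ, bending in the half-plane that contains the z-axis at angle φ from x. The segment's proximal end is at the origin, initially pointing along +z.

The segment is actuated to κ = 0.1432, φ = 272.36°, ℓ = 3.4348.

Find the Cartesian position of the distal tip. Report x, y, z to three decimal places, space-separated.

θ = κ·ℓ = 0.1432 × 3.4348 = 0.49186 rad
ρ = (1 − cos θ)/κ = (1 − 0.88145)/0.1432 = 0.82783
z = sin θ / κ = 0.47227/0.1432 = 3.29797
x = ρ cos φ = 0.82783 × cos(272.36°) = 0.03409
y = ρ sin φ = 0.82783 × sin(272.36°) = -0.82713

0.034 -0.827 3.298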